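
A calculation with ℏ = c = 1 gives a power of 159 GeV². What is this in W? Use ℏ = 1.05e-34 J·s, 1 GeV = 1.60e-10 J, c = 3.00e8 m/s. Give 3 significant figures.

3.88e16 W

Power is [E]/[T] = [E]²/ℏ.
1 GeV² → 1/ℏ × (1 GeV in J)² = 2.44e14 W.
Result: 159 × 2.44e14 = 3.88e16 W.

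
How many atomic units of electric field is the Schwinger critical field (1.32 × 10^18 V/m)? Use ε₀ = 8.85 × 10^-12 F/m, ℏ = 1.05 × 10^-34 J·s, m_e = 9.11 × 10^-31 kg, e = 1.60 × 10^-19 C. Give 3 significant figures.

2.54 × 10^6

atomic unit of electric field: E_au = E_h/(e a₀) = m_e²e⁵/((4πε₀)³ℏ⁴) = 5.20 × 10^11 V/m.
1.32 × 10^18 / 5.20 × 10^11 = 2.54 × 10^6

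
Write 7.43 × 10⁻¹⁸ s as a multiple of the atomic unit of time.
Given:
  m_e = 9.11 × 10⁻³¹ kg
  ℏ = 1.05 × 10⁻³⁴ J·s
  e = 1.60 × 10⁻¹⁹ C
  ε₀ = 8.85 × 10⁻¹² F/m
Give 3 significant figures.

atomic unit of time: τ_au = (4πε₀)²ℏ³/(m_e e⁴) = 2.40 × 10⁻¹⁷ s.
7.43 × 10⁻¹⁸ / 2.40 × 10⁻¹⁷ = 0.310

0.310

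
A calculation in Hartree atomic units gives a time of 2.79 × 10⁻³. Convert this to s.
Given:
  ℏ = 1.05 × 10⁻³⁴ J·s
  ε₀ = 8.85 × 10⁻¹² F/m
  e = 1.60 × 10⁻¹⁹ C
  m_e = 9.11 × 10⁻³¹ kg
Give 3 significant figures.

6.69 × 10⁻²⁰ s

One atomic unit of time: τ_au = (4πε₀)²ℏ³/(m_e e⁴) = 2.40 × 10⁻¹⁷ s.
2.79 × 10⁻³ × 2.40 × 10⁻¹⁷ s = 6.69 × 10⁻²⁰ s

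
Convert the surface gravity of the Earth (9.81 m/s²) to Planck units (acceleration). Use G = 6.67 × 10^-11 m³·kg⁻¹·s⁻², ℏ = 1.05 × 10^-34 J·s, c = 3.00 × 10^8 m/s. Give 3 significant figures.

Planck acceleration: a_P = √(c⁷/(ℏG)) = 5.59 × 10^51 m/s².
9.81 / 5.59 × 10^51 = 1.76 × 10^-51

1.76 × 10^-51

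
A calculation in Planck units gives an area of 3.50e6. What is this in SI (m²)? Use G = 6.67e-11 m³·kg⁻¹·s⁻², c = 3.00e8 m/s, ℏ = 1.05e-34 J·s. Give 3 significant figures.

One Planck area: A_P = ℏG/c³ = 2.59e-70 m².
3.50e6 × 2.59e-70 m² = 9.08e-64 m²

9.08e-64 m²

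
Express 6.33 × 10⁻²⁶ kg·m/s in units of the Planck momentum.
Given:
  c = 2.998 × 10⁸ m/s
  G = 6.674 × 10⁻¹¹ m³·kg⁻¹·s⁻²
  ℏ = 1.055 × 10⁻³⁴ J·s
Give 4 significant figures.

Planck momentum: p_P = √(ℏc³/G) = 6.527 kg·m/s.
6.33 × 10⁻²⁶ / 6.527 = 9.699 × 10⁻²⁷

9.699 × 10⁻²⁷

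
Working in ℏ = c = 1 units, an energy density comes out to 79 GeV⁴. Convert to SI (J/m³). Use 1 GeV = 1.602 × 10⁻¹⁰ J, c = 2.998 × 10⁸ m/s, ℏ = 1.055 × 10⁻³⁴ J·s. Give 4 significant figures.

1.644 × 10³⁹ J/m³

[E]/[L]³ = [E]⁴/(ℏc)³; restore (ℏc)⁻³.
1 GeV⁴ → 1/(ℏc)³ × (1 GeV in J)⁴ = 2.082 × 10³⁷ J/m³.
Result: 79 × 2.082 × 10³⁷ = 1.644 × 10³⁹ J/m³.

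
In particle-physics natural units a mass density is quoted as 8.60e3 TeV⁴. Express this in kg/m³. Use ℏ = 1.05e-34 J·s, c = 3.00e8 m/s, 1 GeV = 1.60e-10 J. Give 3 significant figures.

2.00e36 kg/m³

Mass density is [E]/(c²[L]³) = [E]⁴/(ℏ³c⁵).
1 GeV⁴ → 1/(ℏ³c⁵) × (1 GeV in J)⁴ = 2.33e20 kg/m³.
Convert the energy scale: 8.60e3 TeV⁴ = 8.60e15 GeV⁴.
Result: 8.60e15 × 2.33e20 = 2.00e36 kg/m³.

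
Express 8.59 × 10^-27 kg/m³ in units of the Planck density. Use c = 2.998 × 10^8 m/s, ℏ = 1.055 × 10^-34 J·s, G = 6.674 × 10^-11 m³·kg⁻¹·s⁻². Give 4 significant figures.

1.667 × 10^-123

Planck density: ρ_P = c⁵/(ℏG²) = 5.154 × 10^96 kg/m³.
8.59 × 10^-27 / 5.154 × 10^96 = 1.667 × 10^-123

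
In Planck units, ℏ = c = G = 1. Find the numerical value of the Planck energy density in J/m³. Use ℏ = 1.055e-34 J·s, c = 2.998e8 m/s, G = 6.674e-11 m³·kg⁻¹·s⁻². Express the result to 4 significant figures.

4.632e113 J/m³

The unique combination of the constants set to 1 with dimensions of energy density is u_P = c⁷/(ℏG²).
  = 2.177e59 / 4.699e-55
  = 4.632e113 J/m³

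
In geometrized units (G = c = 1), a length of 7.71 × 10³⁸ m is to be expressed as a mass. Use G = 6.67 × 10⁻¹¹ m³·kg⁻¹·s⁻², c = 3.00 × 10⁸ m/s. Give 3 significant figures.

1.04 × 10⁶⁶ kg

Length → mass via c²/G.
7.71 × 10³⁸ m × (c²/G) = 1.04 × 10⁶⁶ kg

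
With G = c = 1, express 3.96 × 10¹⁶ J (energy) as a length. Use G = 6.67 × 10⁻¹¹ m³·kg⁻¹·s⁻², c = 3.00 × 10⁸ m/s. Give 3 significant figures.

3.26 × 10⁻²⁸ m

Energy → length via G/c⁴.
3.96 × 10¹⁶ J × (G/c⁴) = 3.26 × 10⁻²⁸ m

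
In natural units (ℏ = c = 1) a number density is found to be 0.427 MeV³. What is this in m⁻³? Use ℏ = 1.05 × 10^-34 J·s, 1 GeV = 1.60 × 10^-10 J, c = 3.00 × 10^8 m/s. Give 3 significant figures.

5.60 × 10^37 m⁻³

Number density is [L]⁻³ = [E]³/(ℏc)³.
1 GeV³ → 1/(ℏc)³ × (1 GeV in J)³ = 1.31 × 10^47 m⁻³.
Convert the energy scale: 0.427 MeV³ = 4.27 × 10^-10 GeV³.
Result: 4.27 × 10^-10 × 1.31 × 10^47 = 5.60 × 10^37 m⁻³.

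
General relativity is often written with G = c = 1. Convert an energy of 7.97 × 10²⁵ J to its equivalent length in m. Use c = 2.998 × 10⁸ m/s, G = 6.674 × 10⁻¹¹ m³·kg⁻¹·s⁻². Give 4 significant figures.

6.584 × 10⁻¹⁹ m

Energy → length via G/c⁴.
7.97 × 10²⁵ J × (G/c⁴) = 6.584 × 10⁻¹⁹ m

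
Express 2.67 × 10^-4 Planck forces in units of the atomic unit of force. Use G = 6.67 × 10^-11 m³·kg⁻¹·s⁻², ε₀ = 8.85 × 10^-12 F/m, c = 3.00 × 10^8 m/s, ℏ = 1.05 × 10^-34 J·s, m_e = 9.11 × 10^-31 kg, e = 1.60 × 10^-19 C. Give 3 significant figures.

3.89 × 10^47

Planck force: F_P = c⁴/G = 1.21 × 10^44 N
atomic unit of force: F_au = E_h/a₀ = m_e²e⁶/((4πε₀)³ℏ⁴) = 8.33 × 10^-8 N
2.67 × 10^-4 × 1.21 × 10^44 / 8.33 × 10^-8 = 3.89 × 10^47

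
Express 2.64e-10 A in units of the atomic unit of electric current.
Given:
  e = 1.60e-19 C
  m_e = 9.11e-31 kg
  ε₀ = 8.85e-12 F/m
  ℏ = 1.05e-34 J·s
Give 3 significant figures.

3.96e-8

atomic unit of electric current: I_au = e E_h/ℏ = m_e e⁵/((4πε₀)²ℏ³) = 6.67e-3 A.
2.64e-10 / 6.67e-3 = 3.96e-8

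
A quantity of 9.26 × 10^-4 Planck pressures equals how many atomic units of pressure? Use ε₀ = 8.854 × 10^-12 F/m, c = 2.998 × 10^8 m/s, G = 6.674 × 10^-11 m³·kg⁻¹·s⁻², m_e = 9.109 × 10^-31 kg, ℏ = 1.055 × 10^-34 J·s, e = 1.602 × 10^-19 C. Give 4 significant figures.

Planck pressure: p_P = c⁷/(ℏG²) = 4.632 × 10^113 Pa
atomic unit of pressure: P_au = E_h/a₀³ = m_e⁴e¹⁰/((4πε₀)⁵ℏ⁸) = 2.929 × 10^13 Pa
9.26 × 10^-4 × 4.632 × 10^113 / 2.929 × 10^13 = 1.464 × 10^97

1.464 × 10^97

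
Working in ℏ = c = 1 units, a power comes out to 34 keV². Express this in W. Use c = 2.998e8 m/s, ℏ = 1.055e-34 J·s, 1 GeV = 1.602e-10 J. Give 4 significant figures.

8.271e3 W

Power is [E]/[T] = [E]²/ℏ.
1 GeV² → 1/ℏ × (1 GeV in J)² = 2.433e14 W.
Convert the energy scale: 34 keV² = 3.40e-11 GeV².
Result: 3.40e-11 × 2.433e14 = 8.271e3 W.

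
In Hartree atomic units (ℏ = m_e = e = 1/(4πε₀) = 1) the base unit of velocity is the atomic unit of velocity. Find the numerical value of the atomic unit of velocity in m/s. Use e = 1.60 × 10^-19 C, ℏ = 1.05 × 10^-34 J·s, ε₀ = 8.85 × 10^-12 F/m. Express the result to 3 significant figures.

2.19 × 10^6 m/s

v_au = e²/(4πε₀ℏ)
  = 2.56 × 10^-38 / 1.17 × 10^-44
  = 2.19 × 10^6 m/s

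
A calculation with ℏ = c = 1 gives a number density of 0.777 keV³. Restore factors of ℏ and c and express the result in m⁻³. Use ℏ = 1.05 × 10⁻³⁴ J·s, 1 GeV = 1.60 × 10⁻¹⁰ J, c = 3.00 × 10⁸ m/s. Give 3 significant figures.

Number density is [L]⁻³ = [E]³/(ℏc)³.
1 GeV³ → 1/(ℏc)³ × (1 GeV in J)³ = 1.31 × 10⁴⁷ m⁻³.
Convert the energy scale: 0.777 keV³ = 7.77 × 10⁻¹⁹ GeV³.
Result: 7.77 × 10⁻¹⁹ × 1.31 × 10⁴⁷ = 1.02 × 10²⁹ m⁻³.

1.02 × 10²⁹ m⁻³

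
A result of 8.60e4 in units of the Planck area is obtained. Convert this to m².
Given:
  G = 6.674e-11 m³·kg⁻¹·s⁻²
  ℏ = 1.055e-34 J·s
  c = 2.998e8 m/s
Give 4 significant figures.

2.247e-65 m²

One Planck area: A_P = ℏG/c³ = 2.613e-70 m².
8.60e4 × 2.613e-70 m² = 2.247e-65 m²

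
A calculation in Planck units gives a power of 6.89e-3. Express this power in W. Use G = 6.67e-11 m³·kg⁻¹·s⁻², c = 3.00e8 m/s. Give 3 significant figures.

2.51e50 W

One Planck power: P_P = c⁵/G = 3.64e52 W.
6.89e-3 × 3.64e52 W = 2.51e50 W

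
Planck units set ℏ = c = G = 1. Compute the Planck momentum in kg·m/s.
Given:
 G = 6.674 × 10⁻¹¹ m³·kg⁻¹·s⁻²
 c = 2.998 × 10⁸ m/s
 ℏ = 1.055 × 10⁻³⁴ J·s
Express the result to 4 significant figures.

6.527 kg·m/s

The unique combination of the constants set to 1 with dimensions of momentum is p_P = √(ℏc³/G).
  = √(42.60)
  = 6.527 kg·m/s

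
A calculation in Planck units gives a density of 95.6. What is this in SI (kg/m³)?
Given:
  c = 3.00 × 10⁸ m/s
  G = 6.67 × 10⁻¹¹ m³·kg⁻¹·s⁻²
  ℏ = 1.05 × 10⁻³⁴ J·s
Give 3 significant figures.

One Planck density: ρ_P = c⁵/(ℏG²) = 5.20 × 10⁹⁶ kg/m³.
95.6 × 5.20 × 10⁹⁶ kg/m³ = 4.97 × 10⁹⁸ kg/m³

4.97 × 10⁹⁸ kg/m³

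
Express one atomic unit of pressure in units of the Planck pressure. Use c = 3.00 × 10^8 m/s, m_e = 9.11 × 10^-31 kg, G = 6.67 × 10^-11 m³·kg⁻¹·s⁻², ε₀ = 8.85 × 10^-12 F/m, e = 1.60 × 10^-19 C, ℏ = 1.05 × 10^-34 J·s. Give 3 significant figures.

atomic unit of pressure: P_au = E_h/a₀³ = m_e⁴e¹⁰/((4πε₀)⁵ℏ⁸) = 3.01 × 10^13 Pa
Planck pressure: p_P = c⁷/(ℏG²) = 4.68 × 10^113 Pa
ratio = 3.01 × 10^13 / 4.68 × 10^113 = 6.44 × 10^-101

6.44 × 10^-101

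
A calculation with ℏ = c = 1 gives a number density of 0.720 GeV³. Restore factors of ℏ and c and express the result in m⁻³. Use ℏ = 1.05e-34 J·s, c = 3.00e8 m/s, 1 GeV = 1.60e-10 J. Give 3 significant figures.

9.44e46 m⁻³

Number density is [L]⁻³ = [E]³/(ℏc)³.
1 GeV³ → 1/(ℏc)³ × (1 GeV in J)³ = 1.31e47 m⁻³.
Result: 0.720 × 1.31e47 = 9.44e46 m⁻³.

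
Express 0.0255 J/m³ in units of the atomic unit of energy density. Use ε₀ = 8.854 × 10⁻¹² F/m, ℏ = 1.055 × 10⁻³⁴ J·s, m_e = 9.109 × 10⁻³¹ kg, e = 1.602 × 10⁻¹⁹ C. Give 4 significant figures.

atomic unit of energy density: u_au = E_h/a₀³ = m_e⁴e¹⁰/((4πε₀)⁵ℏ⁸) = 2.929 × 10¹³ J/m³.
0.0255 / 2.929 × 10¹³ = 8.706 × 10⁻¹⁶

8.706 × 10⁻¹⁶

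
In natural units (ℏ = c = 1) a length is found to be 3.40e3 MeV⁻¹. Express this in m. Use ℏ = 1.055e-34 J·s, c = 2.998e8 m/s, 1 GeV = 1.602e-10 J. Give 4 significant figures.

6.713e-10 m

A length is [E]⁻¹ in ℏ=c=1; restore one factor of ℏc.
1 GeV⁻¹ → ℏc × (1 GeV in J)⁻¹ = 1.974e-16 m.
Convert the energy scale: 3.40e3 MeV⁻¹ = 3.40e6 GeV⁻¹.
Result: 3.40e6 × 1.974e-16 = 6.713e-10 m.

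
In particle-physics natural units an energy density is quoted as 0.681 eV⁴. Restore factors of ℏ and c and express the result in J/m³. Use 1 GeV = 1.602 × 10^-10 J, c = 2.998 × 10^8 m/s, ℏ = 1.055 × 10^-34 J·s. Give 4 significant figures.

[E]/[L]³ = [E]⁴/(ℏc)³; restore (ℏc)⁻³.
1 GeV⁴ → 1/(ℏc)³ × (1 GeV in J)⁴ = 2.082 × 10^37 J/m³.
Convert the energy scale: 0.681 eV⁴ = 6.81 × 10^-37 GeV⁴.
Result: 6.81 × 10^-37 × 2.082 × 10^37 = 14.18 J/m³.

14.18 J/m³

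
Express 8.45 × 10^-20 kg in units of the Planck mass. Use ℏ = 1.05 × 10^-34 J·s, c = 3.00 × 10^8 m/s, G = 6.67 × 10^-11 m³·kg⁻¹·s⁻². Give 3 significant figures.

3.89 × 10^-12

Planck mass: m_P = √(ℏc/G) = 2.17 × 10^-8 kg.
8.45 × 10^-20 / 2.17 × 10^-8 = 3.89 × 10^-12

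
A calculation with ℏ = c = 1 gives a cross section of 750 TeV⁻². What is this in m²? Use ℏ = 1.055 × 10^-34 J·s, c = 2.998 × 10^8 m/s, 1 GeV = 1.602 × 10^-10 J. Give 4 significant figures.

2.924 × 10^-35 m²

Area is [L]² = [E]⁻²·(ℏc)²; restore (ℏc)².
1 GeV⁻² → (ℏc)² × (1 GeV in J)⁻² = 3.898 × 10^-32 m².
Convert the energy scale: 750 TeV⁻² = 7.50 × 10^-4 GeV⁻².
Result: 7.50 × 10^-4 × 3.898 × 10^-32 = 2.924 × 10^-35 m².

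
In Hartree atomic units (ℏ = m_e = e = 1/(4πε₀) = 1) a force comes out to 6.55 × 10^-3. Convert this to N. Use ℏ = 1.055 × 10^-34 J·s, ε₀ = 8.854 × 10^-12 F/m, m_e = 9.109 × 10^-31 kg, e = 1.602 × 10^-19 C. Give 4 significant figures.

5.384 × 10^-10 N

One atomic unit of force: F_au = E_h/a₀ = m_e²e⁶/((4πε₀)³ℏ⁴) = 8.220 × 10^-8 N.
6.55 × 10^-3 × 8.220 × 10^-8 N = 5.384 × 10^-10 N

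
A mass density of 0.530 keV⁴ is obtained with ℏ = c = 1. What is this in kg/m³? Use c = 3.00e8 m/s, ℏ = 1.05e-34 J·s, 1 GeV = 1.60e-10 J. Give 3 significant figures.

Mass density is [E]/(c²[L]³) = [E]⁴/(ℏ³c⁵).
1 GeV⁴ → 1/(ℏ³c⁵) × (1 GeV in J)⁴ = 2.33e20 kg/m³.
Convert the energy scale: 0.530 keV⁴ = 5.30e-25 GeV⁴.
Result: 5.30e-25 × 2.33e20 = 1.23e-4 kg/m³.

1.23e-4 kg/m³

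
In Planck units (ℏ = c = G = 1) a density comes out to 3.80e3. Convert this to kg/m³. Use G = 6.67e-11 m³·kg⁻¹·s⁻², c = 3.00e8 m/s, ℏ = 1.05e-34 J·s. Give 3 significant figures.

1.98e100 kg/m³

One Planck density: ρ_P = c⁵/(ℏG²) = 5.20e96 kg/m³.
3.80e3 × 5.20e96 kg/m³ = 1.98e100 kg/m³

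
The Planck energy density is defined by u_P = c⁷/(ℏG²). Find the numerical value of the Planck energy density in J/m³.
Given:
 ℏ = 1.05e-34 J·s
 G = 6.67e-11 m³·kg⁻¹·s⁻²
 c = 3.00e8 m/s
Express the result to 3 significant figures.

u_P = c⁷/(ℏG²)
  = 2.19e59 / 4.67e-55
  = 4.68e113 J/m³

4.68e113 J/m³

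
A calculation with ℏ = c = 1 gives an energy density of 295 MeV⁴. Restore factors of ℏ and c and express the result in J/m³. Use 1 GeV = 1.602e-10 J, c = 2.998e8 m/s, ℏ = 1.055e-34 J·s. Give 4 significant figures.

[E]/[L]³ = [E]⁴/(ℏc)³; restore (ℏc)⁻³.
1 GeV⁴ → 1/(ℏc)³ × (1 GeV in J)⁴ = 2.082e37 J/m³.
Convert the energy scale: 295 MeV⁴ = 2.95e-10 GeV⁴.
Result: 2.95e-10 × 2.082e37 = 6.141e27 J/m³.

6.141e27 J/m³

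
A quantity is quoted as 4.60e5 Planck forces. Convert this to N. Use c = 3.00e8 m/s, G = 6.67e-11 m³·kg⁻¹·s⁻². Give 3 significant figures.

One Planck force: F_P = c⁴/G = 1.21e44 N.
4.60e5 × 1.21e44 N = 5.59e49 N

5.59e49 N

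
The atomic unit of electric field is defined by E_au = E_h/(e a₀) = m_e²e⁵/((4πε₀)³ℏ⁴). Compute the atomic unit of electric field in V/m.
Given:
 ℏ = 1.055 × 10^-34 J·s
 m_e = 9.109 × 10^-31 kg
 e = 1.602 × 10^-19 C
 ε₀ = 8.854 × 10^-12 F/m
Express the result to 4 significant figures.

5.131 × 10^11 V/m

E_au = E_h/(e a₀) = m_e²e⁵/((4πε₀)³ℏ⁴)
E_h = 4.354 × 10^-18 J
a₀ = 5.297 × 10^-11 m
E_h/(e·a₀) = 5.131 × 10^11 V/m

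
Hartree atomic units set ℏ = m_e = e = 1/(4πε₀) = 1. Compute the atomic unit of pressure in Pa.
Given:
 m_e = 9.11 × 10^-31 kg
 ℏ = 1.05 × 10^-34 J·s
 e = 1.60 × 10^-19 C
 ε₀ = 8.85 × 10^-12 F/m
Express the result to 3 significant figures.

From ℏ = m_e = e = 1/(4πε₀) = 1 the pressure scale is P_au = E_h/a₀³ = m_e⁴e¹⁰/((4πε₀)⁵ℏ⁸).
E_h = 4.38 × 10^-18 J
a₀ = 5.26 × 10^-11 m
E_h/a₀³ = 3.01 × 10^13 Pa

3.01 × 10^13 Pa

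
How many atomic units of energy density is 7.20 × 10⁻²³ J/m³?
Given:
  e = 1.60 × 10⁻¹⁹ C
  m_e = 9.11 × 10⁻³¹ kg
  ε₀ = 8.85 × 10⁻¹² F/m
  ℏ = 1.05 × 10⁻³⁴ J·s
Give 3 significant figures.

atomic unit of energy density: u_au = E_h/a₀³ = m_e⁴e¹⁰/((4πε₀)⁵ℏ⁸) = 3.01 × 10¹³ J/m³.
7.20 × 10⁻²³ / 3.01 × 10¹³ = 2.39 × 10⁻³⁶

2.39 × 10⁻³⁶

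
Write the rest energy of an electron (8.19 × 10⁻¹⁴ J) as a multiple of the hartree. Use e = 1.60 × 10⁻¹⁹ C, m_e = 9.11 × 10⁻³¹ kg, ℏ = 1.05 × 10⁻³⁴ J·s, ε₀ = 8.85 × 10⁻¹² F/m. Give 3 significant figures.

1.87 × 10⁴

hartree: E_h = m_e e⁴/(4πε₀ℏ)² = 4.38 × 10⁻¹⁸ J.
8.19 × 10⁻¹⁴ / 4.38 × 10⁻¹⁸ = 1.87 × 10⁴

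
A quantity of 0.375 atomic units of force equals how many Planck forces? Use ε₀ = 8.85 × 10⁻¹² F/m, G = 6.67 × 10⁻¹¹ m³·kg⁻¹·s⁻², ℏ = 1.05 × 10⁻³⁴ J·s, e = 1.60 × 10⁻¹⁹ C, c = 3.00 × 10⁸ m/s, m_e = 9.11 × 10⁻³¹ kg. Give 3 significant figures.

atomic unit of force: F_au = E_h/a₀ = m_e²e⁶/((4πε₀)³ℏ⁴) = 8.33 × 10⁻⁸ N
Planck force: F_P = c⁴/G = 1.21 × 10⁴⁴ N
0.375 × 8.33 × 10⁻⁸ / 1.21 × 10⁴⁴ = 2.57 × 10⁻⁵²

2.57 × 10⁻⁵²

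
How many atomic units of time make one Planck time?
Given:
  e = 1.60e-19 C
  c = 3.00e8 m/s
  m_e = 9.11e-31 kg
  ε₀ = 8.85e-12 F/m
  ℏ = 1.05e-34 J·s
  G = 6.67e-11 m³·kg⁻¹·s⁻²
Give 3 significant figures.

Planck time: t_P = √(ℏG/c⁵) = 5.37e-44 s
atomic unit of time: τ_au = (4πε₀)²ℏ³/(m_e e⁴) = 2.40e-17 s
ratio = 5.37e-44 / 2.40e-17 = 2.24e-27

2.24e-27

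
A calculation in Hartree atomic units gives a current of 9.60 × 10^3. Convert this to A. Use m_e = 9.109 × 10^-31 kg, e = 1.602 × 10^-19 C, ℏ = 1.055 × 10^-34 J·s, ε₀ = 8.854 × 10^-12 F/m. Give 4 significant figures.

63.47 A

One atomic unit of electric current: I_au = e E_h/ℏ = m_e e⁵/((4πε₀)²ℏ³) = 6.612 × 10^-3 A.
9.60 × 10^3 × 6.612 × 10^-3 A = 63.47 A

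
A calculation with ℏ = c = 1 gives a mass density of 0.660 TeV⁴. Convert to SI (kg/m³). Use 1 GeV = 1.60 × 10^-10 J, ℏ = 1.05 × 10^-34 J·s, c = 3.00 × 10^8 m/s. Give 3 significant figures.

1.54 × 10^32 kg/m³

Mass density is [E]/(c²[L]³) = [E]⁴/(ℏ³c⁵).
1 GeV⁴ → 1/(ℏ³c⁵) × (1 GeV in J)⁴ = 2.33 × 10^20 kg/m³.
Convert the energy scale: 0.660 TeV⁴ = 6.60 × 10^11 GeV⁴.
Result: 6.60 × 10^11 × 2.33 × 10^20 = 1.54 × 10^32 kg/m³.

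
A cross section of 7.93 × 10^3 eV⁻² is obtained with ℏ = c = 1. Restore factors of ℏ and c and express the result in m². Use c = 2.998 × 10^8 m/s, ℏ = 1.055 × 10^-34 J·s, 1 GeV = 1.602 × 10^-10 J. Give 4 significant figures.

3.091 × 10^-10 m²

Area is [L]² = [E]⁻²·(ℏc)²; restore (ℏc)².
1 GeV⁻² → (ℏc)² × (1 GeV in J)⁻² = 3.898 × 10^-32 m².
Convert the energy scale: 7.93 × 10^3 eV⁻² = 7.93 × 10^21 GeV⁻².
Result: 7.93 × 10^21 × 3.898 × 10^-32 = 3.091 × 10^-10 m².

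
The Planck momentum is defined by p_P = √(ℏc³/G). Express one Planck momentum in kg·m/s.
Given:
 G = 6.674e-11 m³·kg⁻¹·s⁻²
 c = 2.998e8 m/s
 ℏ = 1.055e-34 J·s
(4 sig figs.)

6.527 kg·m/s

p_P = √(ℏc³/G)
  = √(42.60)
  = 6.527 kg·m/s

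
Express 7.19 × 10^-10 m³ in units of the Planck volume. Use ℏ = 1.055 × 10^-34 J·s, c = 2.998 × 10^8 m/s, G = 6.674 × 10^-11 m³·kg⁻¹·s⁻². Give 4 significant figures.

Planck volume: V_P = (ℏG/c³)^(3/2) = 4.224 × 10^-105 m³.
7.19 × 10^-10 / 4.224 × 10^-105 = 1.702 × 10^95

1.702 × 10^95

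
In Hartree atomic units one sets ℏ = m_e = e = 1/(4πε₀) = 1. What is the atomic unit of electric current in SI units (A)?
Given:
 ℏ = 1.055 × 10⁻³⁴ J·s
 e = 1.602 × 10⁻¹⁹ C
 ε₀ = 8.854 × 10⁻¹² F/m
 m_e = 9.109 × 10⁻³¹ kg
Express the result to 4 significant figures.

6.612 × 10⁻³ A

I_au = e E_h/ℏ = m_e e⁵/((4πε₀)²ℏ³)
E_h = 4.354 × 10⁻¹⁸ J
e·E_h/ℏ = 6.612 × 10⁻³ A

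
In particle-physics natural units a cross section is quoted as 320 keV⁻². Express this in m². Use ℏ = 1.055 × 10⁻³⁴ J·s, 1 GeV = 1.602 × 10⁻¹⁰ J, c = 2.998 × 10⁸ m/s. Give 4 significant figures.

Area is [L]² = [E]⁻²·(ℏc)²; restore (ℏc)².
1 GeV⁻² → (ℏc)² × (1 GeV in J)⁻² = 3.898 × 10⁻³² m².
Convert the energy scale: 320 keV⁻² = 3.20 × 10¹⁴ GeV⁻².
Result: 3.20 × 10¹⁴ × 3.898 × 10⁻³² = 1.247 × 10⁻¹⁷ m².

1.247 × 10⁻¹⁷ m²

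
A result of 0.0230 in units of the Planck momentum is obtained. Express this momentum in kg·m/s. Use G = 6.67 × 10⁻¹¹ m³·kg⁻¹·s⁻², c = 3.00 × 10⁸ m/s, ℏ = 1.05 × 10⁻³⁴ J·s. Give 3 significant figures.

0.150 kg·m/s

One Planck momentum: p_P = √(ℏc³/G) = 6.52 kg·m/s.
0.0230 × 6.52 kg·m/s = 0.150 kg·m/s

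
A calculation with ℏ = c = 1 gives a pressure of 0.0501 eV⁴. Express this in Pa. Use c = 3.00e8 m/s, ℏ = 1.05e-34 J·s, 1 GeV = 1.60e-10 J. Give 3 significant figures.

Pressure is [E]/[L]³ = [E]⁴/(ℏc)³.
1 GeV⁴ → 1/(ℏc)³ × (1 GeV in J)⁴ = 2.10e37 Pa.
Convert the energy scale: 0.0501 eV⁴ = 5.01e-38 GeV⁴.
Result: 5.01e-38 × 2.10e37 = 1.05 Pa.

1.05 Pa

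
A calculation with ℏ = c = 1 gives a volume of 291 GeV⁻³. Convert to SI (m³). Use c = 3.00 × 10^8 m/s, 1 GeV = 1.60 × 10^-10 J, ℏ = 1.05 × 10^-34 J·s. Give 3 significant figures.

2.22 × 10^-45 m³

Volume is [L]³ = [E]⁻³·(ℏc)³.
1 GeV⁻³ → (ℏc)³ × (1 GeV in J)⁻³ = 7.63 × 10^-48 m³.
Result: 291 × 7.63 × 10^-48 = 2.22 × 10^-45 m³.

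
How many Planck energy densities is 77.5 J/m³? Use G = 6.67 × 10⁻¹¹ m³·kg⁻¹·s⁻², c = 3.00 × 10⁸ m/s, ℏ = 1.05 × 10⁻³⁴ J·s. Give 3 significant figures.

1.66 × 10⁻¹¹²

Planck energy density: u_P = c⁷/(ℏG²) = 4.68 × 10¹¹³ J/m³.
77.5 / 4.68 × 10¹¹³ = 1.66 × 10⁻¹¹²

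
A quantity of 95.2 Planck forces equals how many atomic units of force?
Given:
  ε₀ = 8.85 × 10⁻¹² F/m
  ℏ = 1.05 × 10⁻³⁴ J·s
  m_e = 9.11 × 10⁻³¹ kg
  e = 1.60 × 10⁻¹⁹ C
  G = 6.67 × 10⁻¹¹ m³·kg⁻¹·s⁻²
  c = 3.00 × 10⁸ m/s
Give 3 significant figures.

Planck force: F_P = c⁴/G = 1.21 × 10⁴⁴ N
atomic unit of force: F_au = E_h/a₀ = m_e²e⁶/((4πε₀)³ℏ⁴) = 8.33 × 10⁻⁸ N
95.2 × 1.21 × 10⁴⁴ / 8.33 × 10⁻⁸ = 1.39 × 10⁵³

1.39 × 10⁵³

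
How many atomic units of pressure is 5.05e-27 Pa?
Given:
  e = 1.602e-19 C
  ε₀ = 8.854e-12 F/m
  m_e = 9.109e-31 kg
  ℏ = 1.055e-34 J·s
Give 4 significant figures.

1.724e-40

atomic unit of pressure: P_au = E_h/a₀³ = m_e⁴e¹⁰/((4πε₀)⁵ℏ⁸) = 2.929e13 Pa.
5.05e-27 / 2.929e13 = 1.724e-40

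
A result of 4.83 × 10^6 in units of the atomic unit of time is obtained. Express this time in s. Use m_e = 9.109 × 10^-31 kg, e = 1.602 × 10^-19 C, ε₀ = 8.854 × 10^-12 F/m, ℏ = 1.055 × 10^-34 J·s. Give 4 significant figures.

One atomic unit of time: τ_au = (4πε₀)²ℏ³/(m_e e⁴) = 2.423 × 10^-17 s.
4.83 × 10^6 × 2.423 × 10^-17 s = 1.170 × 10^-10 s

1.170 × 10^-10 s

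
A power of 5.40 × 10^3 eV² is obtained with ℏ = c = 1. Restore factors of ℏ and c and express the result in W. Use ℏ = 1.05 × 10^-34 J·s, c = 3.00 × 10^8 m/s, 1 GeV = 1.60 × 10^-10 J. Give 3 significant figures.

1.32 W

Power is [E]/[T] = [E]²/ℏ.
1 GeV² → 1/ℏ × (1 GeV in J)² = 2.44 × 10^14 W.
Convert the energy scale: 5.40 × 10^3 eV² = 5.40 × 10^-15 GeV².
Result: 5.40 × 10^-15 × 2.44 × 10^14 = 1.32 W.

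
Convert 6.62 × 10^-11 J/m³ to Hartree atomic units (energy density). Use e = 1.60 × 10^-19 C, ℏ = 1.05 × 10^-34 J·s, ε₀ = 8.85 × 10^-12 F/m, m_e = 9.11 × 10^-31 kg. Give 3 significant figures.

2.20 × 10^-24

atomic unit of energy density: u_au = E_h/a₀³ = m_e⁴e¹⁰/((4πε₀)⁵ℏ⁸) = 3.01 × 10^13 J/m³.
6.62 × 10^-11 / 3.01 × 10^13 = 2.20 × 10^-24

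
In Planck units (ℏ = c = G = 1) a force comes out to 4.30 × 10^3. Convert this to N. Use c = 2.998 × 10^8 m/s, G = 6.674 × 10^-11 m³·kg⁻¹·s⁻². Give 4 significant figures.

One Planck force: F_P = c⁴/G = 1.210 × 10^44 N.
4.30 × 10^3 × 1.210 × 10^44 N = 5.205 × 10^47 N

5.205 × 10^47 N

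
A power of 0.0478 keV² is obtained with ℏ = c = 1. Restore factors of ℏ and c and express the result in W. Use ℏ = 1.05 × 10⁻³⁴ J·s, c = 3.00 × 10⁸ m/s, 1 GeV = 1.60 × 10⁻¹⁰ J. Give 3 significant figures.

Power is [E]/[T] = [E]²/ℏ.
1 GeV² → 1/ℏ × (1 GeV in J)² = 2.44 × 10¹⁴ W.
Convert the energy scale: 0.0478 keV² = 4.78 × 10⁻¹⁴ GeV².
Result: 4.78 × 10⁻¹⁴ × 2.44 × 10¹⁴ = 11.7 W.

11.7 W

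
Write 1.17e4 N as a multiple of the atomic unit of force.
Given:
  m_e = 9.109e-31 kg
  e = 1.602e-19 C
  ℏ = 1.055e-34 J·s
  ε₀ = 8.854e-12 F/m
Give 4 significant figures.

1.423e11

atomic unit of force: F_au = E_h/a₀ = m_e²e⁶/((4πε₀)³ℏ⁴) = 8.220e-8 N.
1.17e4 / 8.220e-8 = 1.423e11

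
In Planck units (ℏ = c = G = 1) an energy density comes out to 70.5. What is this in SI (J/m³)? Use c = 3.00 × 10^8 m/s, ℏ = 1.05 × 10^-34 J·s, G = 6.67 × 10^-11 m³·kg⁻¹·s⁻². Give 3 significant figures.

One Planck energy density: u_P = c⁷/(ℏG²) = 4.68 × 10^113 J/m³.
70.5 × 4.68 × 10^113 J/m³ = 3.30 × 10^115 J/m³

3.30 × 10^115 J/m³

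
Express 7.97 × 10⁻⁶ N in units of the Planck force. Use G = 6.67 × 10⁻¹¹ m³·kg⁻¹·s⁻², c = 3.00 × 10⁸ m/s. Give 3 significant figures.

6.56 × 10⁻⁵⁰

Planck force: F_P = c⁴/G = 1.21 × 10⁴⁴ N.
7.97 × 10⁻⁶ / 1.21 × 10⁴⁴ = 6.56 × 10⁻⁵⁰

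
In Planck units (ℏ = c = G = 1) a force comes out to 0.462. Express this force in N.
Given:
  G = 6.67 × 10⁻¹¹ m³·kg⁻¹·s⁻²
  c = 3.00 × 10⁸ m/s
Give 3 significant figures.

One Planck force: F_P = c⁴/G = 1.21 × 10⁴⁴ N.
0.462 × 1.21 × 10⁴⁴ N = 5.61 × 10⁴³ N

5.61 × 10⁴³ N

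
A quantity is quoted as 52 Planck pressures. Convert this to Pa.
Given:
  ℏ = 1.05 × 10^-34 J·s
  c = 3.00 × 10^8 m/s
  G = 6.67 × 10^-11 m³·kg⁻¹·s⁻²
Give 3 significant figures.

2.43 × 10^115 Pa

One Planck pressure: p_P = c⁷/(ℏG²) = 4.68 × 10^113 Pa.
52 × 4.68 × 10^113 Pa = 2.43 × 10^115 Pa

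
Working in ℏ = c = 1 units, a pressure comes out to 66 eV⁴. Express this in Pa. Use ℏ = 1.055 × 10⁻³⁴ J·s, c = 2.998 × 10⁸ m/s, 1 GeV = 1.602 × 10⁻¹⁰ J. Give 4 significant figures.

Pressure is [E]/[L]³ = [E]⁴/(ℏc)³.
1 GeV⁴ → 1/(ℏc)³ × (1 GeV in J)⁴ = 2.082 × 10³⁷ Pa.
Convert the energy scale: 66 eV⁴ = 6.60 × 10⁻³⁵ GeV⁴.
Result: 6.60 × 10⁻³⁵ × 2.082 × 10³⁷ = 1.374 × 10³ Pa.

1.374 × 10³ Pa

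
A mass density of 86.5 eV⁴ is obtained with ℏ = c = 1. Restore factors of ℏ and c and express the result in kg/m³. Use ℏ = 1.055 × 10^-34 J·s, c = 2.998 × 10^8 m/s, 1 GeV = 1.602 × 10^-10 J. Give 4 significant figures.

2.003 × 10^-14 kg/m³

Mass density is [E]/(c²[L]³) = [E]⁴/(ℏ³c⁵).
1 GeV⁴ → 1/(ℏ³c⁵) × (1 GeV in J)⁴ = 2.316 × 10^20 kg/m³.
Convert the energy scale: 86.5 eV⁴ = 8.65 × 10^-35 GeV⁴.
Result: 8.65 × 10^-35 × 2.316 × 10^20 = 2.003 × 10^-14 kg/m³.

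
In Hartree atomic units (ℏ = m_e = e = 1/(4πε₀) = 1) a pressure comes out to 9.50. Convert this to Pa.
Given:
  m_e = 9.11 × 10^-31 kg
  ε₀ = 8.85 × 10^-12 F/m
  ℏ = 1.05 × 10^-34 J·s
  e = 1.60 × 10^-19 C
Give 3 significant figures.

2.86 × 10^14 Pa

One atomic unit of pressure: P_au = E_h/a₀³ = m_e⁴e¹⁰/((4πε₀)⁵ℏ⁸) = 3.01 × 10^13 Pa.
9.50 × 3.01 × 10^13 Pa = 2.86 × 10^14 Pa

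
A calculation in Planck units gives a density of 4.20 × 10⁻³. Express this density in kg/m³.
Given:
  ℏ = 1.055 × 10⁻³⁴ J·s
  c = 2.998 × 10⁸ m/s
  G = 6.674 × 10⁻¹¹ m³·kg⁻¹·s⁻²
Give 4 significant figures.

One Planck density: ρ_P = c⁵/(ℏG²) = 5.154 × 10⁹⁶ kg/m³.
4.20 × 10⁻³ × 5.154 × 10⁹⁶ kg/m³ = 2.165 × 10⁹⁴ kg/m³

2.165 × 10⁹⁴ kg/m³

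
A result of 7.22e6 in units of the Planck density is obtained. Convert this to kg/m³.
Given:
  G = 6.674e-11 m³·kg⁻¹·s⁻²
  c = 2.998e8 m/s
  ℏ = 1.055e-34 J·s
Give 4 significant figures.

One Planck density: ρ_P = c⁵/(ℏG²) = 5.154e96 kg/m³.
7.22e6 × 5.154e96 kg/m³ = 3.721e103 kg/m³

3.721e103 kg/m³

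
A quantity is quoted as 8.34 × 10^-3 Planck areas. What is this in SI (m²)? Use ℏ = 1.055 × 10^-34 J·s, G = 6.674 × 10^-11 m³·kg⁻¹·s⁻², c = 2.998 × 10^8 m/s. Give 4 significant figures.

2.179 × 10^-72 m²

One Planck area: A_P = ℏG/c³ = 2.613 × 10^-70 m².
8.34 × 10^-3 × 2.613 × 10^-70 m² = 2.179 × 10^-72 m²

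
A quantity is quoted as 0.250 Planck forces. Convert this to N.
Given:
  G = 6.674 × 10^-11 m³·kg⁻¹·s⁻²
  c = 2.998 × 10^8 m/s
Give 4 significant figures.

3.026 × 10^43 N

One Planck force: F_P = c⁴/G = 1.210 × 10^44 N.
0.250 × 1.210 × 10^44 N = 3.026 × 10^43 N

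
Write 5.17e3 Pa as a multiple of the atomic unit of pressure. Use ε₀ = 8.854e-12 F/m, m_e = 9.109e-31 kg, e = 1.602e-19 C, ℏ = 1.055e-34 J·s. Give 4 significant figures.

atomic unit of pressure: P_au = E_h/a₀³ = m_e⁴e¹⁰/((4πε₀)⁵ℏ⁸) = 2.929e13 Pa.
5.17e3 / 2.929e13 = 1.765e-10

1.765e-10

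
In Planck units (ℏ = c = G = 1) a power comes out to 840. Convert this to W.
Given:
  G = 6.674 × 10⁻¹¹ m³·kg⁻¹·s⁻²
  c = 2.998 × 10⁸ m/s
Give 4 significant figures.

3.048 × 10⁵⁵ W

One Planck power: P_P = c⁵/G = 3.629 × 10⁵² W.
840 × 3.629 × 10⁵² W = 3.048 × 10⁵⁵ W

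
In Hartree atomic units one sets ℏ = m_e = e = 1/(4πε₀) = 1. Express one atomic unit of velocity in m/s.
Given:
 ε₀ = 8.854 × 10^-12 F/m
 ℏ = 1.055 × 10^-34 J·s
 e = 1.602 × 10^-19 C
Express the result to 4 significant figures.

v_au = e²/(4πε₀ℏ)
  = 2.566 × 10^-38 / 1.174 × 10^-44
  = 2.186 × 10^6 m/s

2.186 × 10^6 m/s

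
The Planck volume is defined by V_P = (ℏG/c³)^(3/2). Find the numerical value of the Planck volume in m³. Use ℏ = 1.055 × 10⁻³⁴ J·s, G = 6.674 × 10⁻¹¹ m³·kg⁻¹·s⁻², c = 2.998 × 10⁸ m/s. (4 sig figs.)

V_P = (ℏG/c³)^(3/2)
  = √(1.784 × 10⁻²⁰⁹)
  = 4.224 × 10⁻¹⁰⁵ m³

4.224 × 10⁻¹⁰⁵ m³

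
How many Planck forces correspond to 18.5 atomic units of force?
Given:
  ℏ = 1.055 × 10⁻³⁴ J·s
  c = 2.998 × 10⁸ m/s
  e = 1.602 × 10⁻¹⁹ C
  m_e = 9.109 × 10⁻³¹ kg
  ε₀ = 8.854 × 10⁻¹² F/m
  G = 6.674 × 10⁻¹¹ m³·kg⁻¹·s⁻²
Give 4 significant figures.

atomic unit of force: F_au = E_h/a₀ = m_e²e⁶/((4πε₀)³ℏ⁴) = 8.220 × 10⁻⁸ N
Planck force: F_P = c⁴/G = 1.210 × 10⁴⁴ N
18.5 × 8.220 × 10⁻⁸ / 1.210 × 10⁴⁴ = 1.256 × 10⁻⁵⁰

1.256 × 10⁻⁵⁰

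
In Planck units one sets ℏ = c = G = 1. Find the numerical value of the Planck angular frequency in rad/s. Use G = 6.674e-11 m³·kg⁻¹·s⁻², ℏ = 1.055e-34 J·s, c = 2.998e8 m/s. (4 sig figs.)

1.855e43 rad/s

ω_P = √(c⁵/(ℏG))
  = √(3.440e86)
  = 1.855e43 rad/s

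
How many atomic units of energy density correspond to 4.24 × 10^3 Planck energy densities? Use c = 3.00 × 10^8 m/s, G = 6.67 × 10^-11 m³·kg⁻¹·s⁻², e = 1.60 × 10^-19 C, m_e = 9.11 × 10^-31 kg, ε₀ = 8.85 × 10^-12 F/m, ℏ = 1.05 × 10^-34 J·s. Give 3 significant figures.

Planck energy density: u_P = c⁷/(ℏG²) = 4.68 × 10^113 J/m³
atomic unit of energy density: u_au = E_h/a₀³ = m_e⁴e¹⁰/((4πε₀)⁵ℏ⁸) = 3.01 × 10^13 J/m³
4.24 × 10^3 × 4.68 × 10^113 / 3.01 × 10^13 = 6.59 × 10^103

6.59 × 10^103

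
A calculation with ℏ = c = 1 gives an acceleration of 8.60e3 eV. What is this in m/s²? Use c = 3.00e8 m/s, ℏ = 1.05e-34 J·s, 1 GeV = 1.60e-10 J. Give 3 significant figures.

3.93e27 m/s²

Acceleration is [L]/[T]² = c·[E]/ℏ.
1 GeV → c/ℏ × (1 GeV in J) = 4.57e32 m/s².
Convert the energy scale: 8.60e3 eV = 8.60e-6 GeV.
Result: 8.60e-6 × 4.57e32 = 3.93e27 m/s².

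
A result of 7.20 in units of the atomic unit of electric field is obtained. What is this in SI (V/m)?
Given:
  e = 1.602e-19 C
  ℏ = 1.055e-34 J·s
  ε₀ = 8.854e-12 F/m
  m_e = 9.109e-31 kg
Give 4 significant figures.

One atomic unit of electric field: E_au = E_h/(e a₀) = m_e²e⁵/((4πε₀)³ℏ⁴) = 5.131e11 V/m.
7.20 × 5.131e11 V/m = 3.694e12 V/m

3.694e12 V/m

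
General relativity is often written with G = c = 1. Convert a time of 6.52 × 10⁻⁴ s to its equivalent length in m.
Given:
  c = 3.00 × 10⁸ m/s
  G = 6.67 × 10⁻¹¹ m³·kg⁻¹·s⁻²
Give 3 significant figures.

Time → length via c.
6.52 × 10⁻⁴ s × (c) = 1.96 × 10⁵ m

1.96 × 10⁵ m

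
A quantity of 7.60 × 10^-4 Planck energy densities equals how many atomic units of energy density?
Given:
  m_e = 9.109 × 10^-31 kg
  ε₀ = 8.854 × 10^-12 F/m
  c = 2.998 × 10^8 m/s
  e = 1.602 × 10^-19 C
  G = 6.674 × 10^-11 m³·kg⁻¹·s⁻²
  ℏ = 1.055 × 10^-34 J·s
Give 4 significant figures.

1.202 × 10^97

Planck energy density: u_P = c⁷/(ℏG²) = 4.632 × 10^113 J/m³
atomic unit of energy density: u_au = E_h/a₀³ = m_e⁴e¹⁰/((4πε₀)⁵ℏ⁸) = 2.929 × 10^13 J/m³
7.60 × 10^-4 × 4.632 × 10^113 / 2.929 × 10^13 = 1.202 × 10^97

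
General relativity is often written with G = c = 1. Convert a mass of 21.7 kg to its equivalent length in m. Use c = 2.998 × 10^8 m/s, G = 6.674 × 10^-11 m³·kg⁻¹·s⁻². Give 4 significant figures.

In G = c = 1 units mass has dimensions of length; the conversion factor is G/c².
21.7 kg × (G/c²) = 1.611 × 10^-26 m

1.611 × 10^-26 m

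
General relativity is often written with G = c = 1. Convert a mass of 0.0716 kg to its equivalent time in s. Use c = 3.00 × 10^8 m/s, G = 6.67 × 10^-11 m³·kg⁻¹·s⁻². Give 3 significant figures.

1.77 × 10^-37 s

Mass → time via G/c³.
0.0716 kg × (G/c³) = 1.77 × 10^-37 s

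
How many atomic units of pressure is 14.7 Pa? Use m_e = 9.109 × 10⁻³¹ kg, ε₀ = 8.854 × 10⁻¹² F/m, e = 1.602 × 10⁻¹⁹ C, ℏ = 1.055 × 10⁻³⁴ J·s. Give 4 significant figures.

5.019 × 10⁻¹³

atomic unit of pressure: P_au = E_h/a₀³ = m_e⁴e¹⁰/((4πε₀)⁵ℏ⁸) = 2.929 × 10¹³ Pa.
14.7 / 2.929 × 10¹³ = 5.019 × 10⁻¹³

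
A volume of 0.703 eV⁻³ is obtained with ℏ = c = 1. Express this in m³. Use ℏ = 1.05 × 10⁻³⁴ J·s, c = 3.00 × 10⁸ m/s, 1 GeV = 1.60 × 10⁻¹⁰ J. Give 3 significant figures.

Volume is [L]³ = [E]⁻³·(ℏc)³.
1 GeV⁻³ → (ℏc)³ × (1 GeV in J)⁻³ = 7.63 × 10⁻⁴⁸ m³.
Convert the energy scale: 0.703 eV⁻³ = 7.03 × 10²⁶ GeV⁻³.
Result: 7.03 × 10²⁶ × 7.63 × 10⁻⁴⁸ = 5.36 × 10⁻²¹ m³.

5.36 × 10⁻²¹ m³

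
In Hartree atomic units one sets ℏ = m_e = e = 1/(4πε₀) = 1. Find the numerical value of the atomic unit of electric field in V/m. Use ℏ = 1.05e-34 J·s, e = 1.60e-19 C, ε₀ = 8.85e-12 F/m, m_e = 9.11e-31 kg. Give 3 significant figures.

5.20e11 V/m

E_au = E_h/(e a₀) = m_e²e⁵/((4πε₀)³ℏ⁴)
E_h = 4.38e-18 J
a₀ = 5.26e-11 m
E_h/(e·a₀) = 5.20e11 V/m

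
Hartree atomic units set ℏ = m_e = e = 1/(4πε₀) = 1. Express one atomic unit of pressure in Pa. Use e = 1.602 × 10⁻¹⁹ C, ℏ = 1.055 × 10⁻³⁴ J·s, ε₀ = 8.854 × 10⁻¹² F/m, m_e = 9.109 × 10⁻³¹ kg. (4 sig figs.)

The unique combination of the constants set to 1 with dimensions of pressure is P_au = E_h/a₀³ = m_e⁴e¹⁰/((4πε₀)⁵ℏ⁸).
E_h = 4.354 × 10⁻¹⁸ J
a₀ = 5.297 × 10⁻¹¹ m
E_h/a₀³ = 2.929 × 10¹³ Pa

2.929 × 10¹³ Pa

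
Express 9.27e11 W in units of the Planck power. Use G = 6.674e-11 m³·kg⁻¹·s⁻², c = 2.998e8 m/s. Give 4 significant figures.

2.555e-41

Planck power: P_P = c⁵/G = 3.629e52 W.
9.27e11 / 3.629e52 = 2.555e-41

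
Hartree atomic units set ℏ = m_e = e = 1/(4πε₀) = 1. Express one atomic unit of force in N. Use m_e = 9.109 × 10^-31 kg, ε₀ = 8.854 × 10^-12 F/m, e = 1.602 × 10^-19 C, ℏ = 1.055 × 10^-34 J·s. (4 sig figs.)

8.220 × 10^-8 N

The unique combination of the constants set to 1 with dimensions of force is F_au = E_h/a₀ = m_e²e⁶/((4πε₀)³ℏ⁴).
E_h = 4.354 × 10^-18 J
a₀ = 5.297 × 10^-11 m
E_h/a₀ = 8.220 × 10^-8 N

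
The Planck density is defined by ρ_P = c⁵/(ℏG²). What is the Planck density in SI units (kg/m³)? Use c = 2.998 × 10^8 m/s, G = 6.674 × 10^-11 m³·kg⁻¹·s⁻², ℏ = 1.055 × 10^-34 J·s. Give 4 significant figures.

ρ_P = c⁵/(ℏG²)
  = 2.422 × 10^42 / 4.699 × 10^-55
  = 5.154 × 10^96 kg/m³

5.154 × 10^96 kg/m³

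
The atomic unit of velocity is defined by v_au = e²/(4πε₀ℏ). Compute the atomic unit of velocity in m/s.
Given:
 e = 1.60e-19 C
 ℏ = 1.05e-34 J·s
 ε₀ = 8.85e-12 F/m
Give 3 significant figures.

2.19e6 m/s

v_au = e²/(4πε₀ℏ)
  = 2.56e-38 / 1.17e-44
  = 2.19e6 m/s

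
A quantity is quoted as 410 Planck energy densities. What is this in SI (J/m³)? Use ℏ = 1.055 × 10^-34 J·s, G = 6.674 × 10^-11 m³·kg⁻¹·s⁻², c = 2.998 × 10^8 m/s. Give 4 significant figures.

1.899 × 10^116 J/m³

One Planck energy density: u_P = c⁷/(ℏG²) = 4.632 × 10^113 J/m³.
410 × 4.632 × 10^113 J/m³ = 1.899 × 10^116 J/m³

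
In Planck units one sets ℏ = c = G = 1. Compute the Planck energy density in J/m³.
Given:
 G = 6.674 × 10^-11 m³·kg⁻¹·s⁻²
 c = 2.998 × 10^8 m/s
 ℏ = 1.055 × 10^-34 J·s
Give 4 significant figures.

4.632 × 10^113 J/m³

u_P = c⁷/(ℏG²)
  = 2.177 × 10^59 / 4.699 × 10^-55
  = 4.632 × 10^113 J/m³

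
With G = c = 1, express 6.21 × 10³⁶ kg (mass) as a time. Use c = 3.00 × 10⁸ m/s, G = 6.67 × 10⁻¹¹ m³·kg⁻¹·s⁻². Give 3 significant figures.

15.3 s

Mass → time via G/c³.
6.21 × 10³⁶ kg × (G/c³) = 15.3 s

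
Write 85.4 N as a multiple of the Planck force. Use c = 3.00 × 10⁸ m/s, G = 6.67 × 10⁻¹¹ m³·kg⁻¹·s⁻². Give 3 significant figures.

Planck force: F_P = c⁴/G = 1.21 × 10⁴⁴ N.
85.4 / 1.21 × 10⁴⁴ = 7.03 × 10⁻⁴³

7.03 × 10⁻⁴³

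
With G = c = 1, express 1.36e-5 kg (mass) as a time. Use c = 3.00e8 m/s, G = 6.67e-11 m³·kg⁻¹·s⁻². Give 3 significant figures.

Mass → time via G/c³.
1.36e-5 kg × (G/c³) = 3.36e-41 s

3.36e-41 s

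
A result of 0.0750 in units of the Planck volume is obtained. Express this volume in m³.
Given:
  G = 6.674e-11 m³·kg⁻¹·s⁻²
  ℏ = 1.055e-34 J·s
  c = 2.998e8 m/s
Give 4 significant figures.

One Planck volume: V_P = (ℏG/c³)^(3/2) = 4.224e-105 m³.
0.0750 × 4.224e-105 m³ = 3.168e-106 m³

3.168e-106 m³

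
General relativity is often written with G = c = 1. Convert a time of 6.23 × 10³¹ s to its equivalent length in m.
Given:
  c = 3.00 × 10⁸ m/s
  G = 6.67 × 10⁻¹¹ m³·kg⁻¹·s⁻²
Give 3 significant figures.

Time → length via c.
6.23 × 10³¹ s × (c) = 1.87 × 10⁴⁰ m

1.87 × 10⁴⁰ m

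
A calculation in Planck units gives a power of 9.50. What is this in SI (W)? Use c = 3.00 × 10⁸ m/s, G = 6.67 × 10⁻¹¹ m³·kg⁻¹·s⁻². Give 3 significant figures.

3.46 × 10⁵³ W

One Planck power: P_P = c⁵/G = 3.64 × 10⁵² W.
9.50 × 3.64 × 10⁵² W = 3.46 × 10⁵³ W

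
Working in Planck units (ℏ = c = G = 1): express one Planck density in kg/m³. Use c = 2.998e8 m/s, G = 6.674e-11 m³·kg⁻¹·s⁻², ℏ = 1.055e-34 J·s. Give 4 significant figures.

5.154e96 kg/m³

From ℏ = c = G = 1 the density scale is ρ_P = c⁵/(ℏG²).
  = 2.422e42 / 4.699e-55
  = 5.154e96 kg/m³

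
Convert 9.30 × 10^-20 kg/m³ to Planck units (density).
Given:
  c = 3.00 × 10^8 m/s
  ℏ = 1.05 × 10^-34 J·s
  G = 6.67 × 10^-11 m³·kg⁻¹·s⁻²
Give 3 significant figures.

1.79 × 10^-116

Planck density: ρ_P = c⁵/(ℏG²) = 5.20 × 10^96 kg/m³.
9.30 × 10^-20 / 5.20 × 10^96 = 1.79 × 10^-116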